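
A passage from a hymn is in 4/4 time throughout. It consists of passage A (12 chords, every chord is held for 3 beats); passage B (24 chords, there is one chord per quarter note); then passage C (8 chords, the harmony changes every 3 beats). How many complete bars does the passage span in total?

A: 12 × 3 = 36 beats = 9 bars.
B: 24 × 1 = 24 beats = 6 bars.
C: 8 × 3 = 24 beats = 6 bars.
Total: 9 + 6 + 6 = 21 bars.

21 bars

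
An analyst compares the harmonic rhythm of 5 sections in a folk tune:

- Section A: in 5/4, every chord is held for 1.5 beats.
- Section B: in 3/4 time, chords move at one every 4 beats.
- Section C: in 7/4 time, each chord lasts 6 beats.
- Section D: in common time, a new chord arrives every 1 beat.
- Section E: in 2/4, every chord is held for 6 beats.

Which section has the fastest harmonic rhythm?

Section D

A: each chord is 1.5 beats in 5/4, so 10/3 per bar.
B: each chord is 4 beats in 3/4, so 0.75 per bar.
C: each chord is 6 beats in 7/4, so 7/6 per bar.
D: each chord is 1 beat in 4/4, so 4 per bar.
E: each chord is 6 beats in 2/4, so 1/3 per bar.
Fastest is D at 4 chords/bar.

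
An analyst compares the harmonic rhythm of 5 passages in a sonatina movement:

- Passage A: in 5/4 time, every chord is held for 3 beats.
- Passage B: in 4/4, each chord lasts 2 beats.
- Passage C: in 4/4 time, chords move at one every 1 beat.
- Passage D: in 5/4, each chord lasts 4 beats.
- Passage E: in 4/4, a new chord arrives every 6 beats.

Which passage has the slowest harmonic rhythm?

Passage E

A: 5/3 = 5/3 chords/bar.
B: 4/2 = 2 chords/bar.
C: 4/1 = 4 chords/bar.
D: 5/4 = 1.25 chords/bar.
E: 4/6 = 2/3 chords/bar.
Slowest is E at 2/3 chords/bar.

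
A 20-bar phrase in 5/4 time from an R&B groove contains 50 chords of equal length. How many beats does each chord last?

2 beats

20 bars × 5 beats/bar = 100 beats total.
100 beats ÷ 50 chords = 2 beats per chord.
(That is a half note.)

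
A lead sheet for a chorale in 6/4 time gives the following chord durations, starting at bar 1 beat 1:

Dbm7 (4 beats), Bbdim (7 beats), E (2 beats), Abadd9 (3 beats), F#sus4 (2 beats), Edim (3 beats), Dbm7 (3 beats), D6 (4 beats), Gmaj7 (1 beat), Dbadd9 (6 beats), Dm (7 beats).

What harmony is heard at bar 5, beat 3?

D6

Beat 3 of bar 5 is beat (5−1)×6 + 3 = 27 overall.
Running totals: Dbm7 ends at 4, Bbdim ends at 11, E ends at 13, Abadd9 ends at 16, F#sus4 ends at 18, Edim ends at 21, Dbm7 ends at 24, D6 ends at 28.
Beat 27 falls within D6.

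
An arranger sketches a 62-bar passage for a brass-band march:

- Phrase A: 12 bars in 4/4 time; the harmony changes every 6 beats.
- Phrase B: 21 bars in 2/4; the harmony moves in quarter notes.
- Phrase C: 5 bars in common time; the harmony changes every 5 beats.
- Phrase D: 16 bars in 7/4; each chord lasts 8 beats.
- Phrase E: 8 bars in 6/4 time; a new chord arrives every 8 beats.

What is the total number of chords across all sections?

74 chords

A: 12·4 = 48 beats, 48/6 = 8 chords.
B: 21·2 = 42 beats, 42/1 = 42 chords.
C: 5·4 = 20 beats, 20/5 = 4 chords.
D: 16·7 = 112 beats, 112/8 = 14 chords.
E: 8·6 = 48 beats, 48/8 = 6 chords.
Total: 8 + 42 + 4 + 14 + 6 = 74.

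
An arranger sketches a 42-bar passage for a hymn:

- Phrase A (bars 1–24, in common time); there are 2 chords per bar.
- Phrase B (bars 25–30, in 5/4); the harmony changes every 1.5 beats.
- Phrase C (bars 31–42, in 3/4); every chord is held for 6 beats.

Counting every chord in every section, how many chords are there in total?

A: 24 bars × 4 beats = 96 beats; 2 beats/chord → 48 chords.
B: 6 bars × 5 beats = 30 beats; 1.5 beats/chord → 20 chords.
C: 12 bars × 3 beats = 36 beats; 6 beats/chord → 6 chords.
Total: 48 + 20 + 6 = 74.

74 chords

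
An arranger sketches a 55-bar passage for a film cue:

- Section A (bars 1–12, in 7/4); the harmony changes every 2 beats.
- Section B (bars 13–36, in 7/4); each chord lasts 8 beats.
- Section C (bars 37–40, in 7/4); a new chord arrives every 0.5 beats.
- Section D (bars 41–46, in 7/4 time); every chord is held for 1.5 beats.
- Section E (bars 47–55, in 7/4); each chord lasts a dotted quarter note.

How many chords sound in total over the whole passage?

A: 12 bars × 7 beats = 84 beats; 2 beats/chord → 42 chords.
B: 24 bars × 7 beats = 168 beats; 8 beats/chord → 21 chords.
C: 4 bars × 7 beats = 28 beats; 0.5 beats/chord → 56 chords.
D: 6 bars × 7 beats = 42 beats; 1.5 beats/chord → 28 chords.
E: 9 bars × 7 beats = 63 beats; 1.5 beats/chord → 42 chords.
Total: 42 + 21 + 56 + 28 + 42 = 189.

189 chords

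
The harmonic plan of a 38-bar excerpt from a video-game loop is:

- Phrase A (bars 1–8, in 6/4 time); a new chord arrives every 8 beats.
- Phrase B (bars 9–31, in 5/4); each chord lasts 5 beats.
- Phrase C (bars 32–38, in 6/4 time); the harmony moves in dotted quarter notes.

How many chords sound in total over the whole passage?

A: 8 bars × 6 beats = 48 beats; 8 beats/chord → 6 chords.
B: 23 bars × 5 beats = 115 beats; 5 beats/chord → 23 chords.
C: 7 bars × 6 beats = 42 beats; 1.5 beats/chord → 28 chords.
Total: 6 + 23 + 28 = 57.

57 chords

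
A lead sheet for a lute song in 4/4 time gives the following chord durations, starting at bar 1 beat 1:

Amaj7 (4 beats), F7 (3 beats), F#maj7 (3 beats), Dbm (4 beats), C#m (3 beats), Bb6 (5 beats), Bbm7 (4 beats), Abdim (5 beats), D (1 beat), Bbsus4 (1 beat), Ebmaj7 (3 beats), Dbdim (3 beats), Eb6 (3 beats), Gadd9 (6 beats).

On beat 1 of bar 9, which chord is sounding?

Bbsus4

Beat 1 of bar 9 is beat (9−1)×4 + 1 = 33 overall.
Running totals: Amaj7 ends at 4, F7 ends at 7, F#maj7 ends at 10, Dbm ends at 14, C#m ends at 17, Bb6 ends at 22, Bbm7 ends at 26, Abdim ends at 31, D ends at 32, Bbsus4 ends at 33.
Beat 33 falls within Bbsus4.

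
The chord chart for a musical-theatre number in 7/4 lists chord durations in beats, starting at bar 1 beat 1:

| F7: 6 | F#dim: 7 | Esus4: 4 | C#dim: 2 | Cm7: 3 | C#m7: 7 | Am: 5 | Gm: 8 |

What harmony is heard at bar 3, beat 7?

Beat 7 of bar 3 is beat (3−1)×7 + 7 = 21 overall.
Running totals: F7 ends at 6, F#dim ends at 13, Esus4 ends at 17, C#dim ends at 19, Cm7 ends at 22.
Beat 21 falls within Cm7.

Cm7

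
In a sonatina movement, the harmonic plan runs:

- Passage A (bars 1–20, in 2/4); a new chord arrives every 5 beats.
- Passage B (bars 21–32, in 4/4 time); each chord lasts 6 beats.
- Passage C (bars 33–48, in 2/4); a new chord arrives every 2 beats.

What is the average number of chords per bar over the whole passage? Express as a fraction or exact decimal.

2/3 chords per bar

A: 20 × 2 = 40 beats ÷ 5 = 8 chords.
B: 12 × 4 = 48 beats ÷ 6 = 8 chords.
C: 16 × 2 = 32 beats ÷ 2 = 16 chords.
Overall: 32 chords over 48 bars → 32/48 = 2/3 chords per bar.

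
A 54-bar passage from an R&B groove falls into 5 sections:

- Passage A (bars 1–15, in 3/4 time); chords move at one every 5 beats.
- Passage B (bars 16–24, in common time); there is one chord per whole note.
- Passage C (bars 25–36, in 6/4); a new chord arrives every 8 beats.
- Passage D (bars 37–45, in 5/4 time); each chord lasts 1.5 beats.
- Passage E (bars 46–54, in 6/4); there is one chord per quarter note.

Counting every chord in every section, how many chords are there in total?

A: 15 bars × 3 beats = 45 beats; 5 beats/chord → 9 chords.
B: 9 bars × 4 beats = 36 beats; 4 beats/chord → 9 chords.
C: 12 bars × 6 beats = 72 beats; 8 beats/chord → 9 chords.
D: 9 bars × 5 beats = 45 beats; 1.5 beats/chord → 30 chords.
E: 9 bars × 6 beats = 54 beats; 1 beat/chord → 54 chords.
Total: 9 + 9 + 9 + 30 + 54 = 111.

111 chords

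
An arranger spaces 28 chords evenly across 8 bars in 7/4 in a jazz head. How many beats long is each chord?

8 bars × 7 beats/bar = 56 beats total.
56 beats ÷ 28 chords = 2 beats per chord.
(That is a half note.)

2 beats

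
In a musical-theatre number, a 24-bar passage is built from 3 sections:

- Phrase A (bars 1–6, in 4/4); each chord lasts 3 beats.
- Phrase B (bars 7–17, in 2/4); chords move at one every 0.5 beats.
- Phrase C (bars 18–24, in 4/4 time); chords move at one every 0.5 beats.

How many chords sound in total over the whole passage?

108 chords

A: 6·4 = 24 beats, 24/3 = 8 chords.
B: 11·2 = 22 beats, 22/0.5 = 44 chords.
C: 7·4 = 28 beats, 28/0.5 = 56 chords.
Total: 8 + 44 + 56 = 108.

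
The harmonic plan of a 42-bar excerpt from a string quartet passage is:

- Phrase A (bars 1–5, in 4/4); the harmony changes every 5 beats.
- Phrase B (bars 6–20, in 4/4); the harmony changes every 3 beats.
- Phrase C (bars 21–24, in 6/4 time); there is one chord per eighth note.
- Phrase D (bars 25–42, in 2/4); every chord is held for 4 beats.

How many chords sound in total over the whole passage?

81 chords

A has 20 beats and chords last 5 each, so 4 chords.
B has 60 beats and chords last 3 each, so 20 chords.
C has 24 beats and chords last 0.5 each, so 48 chords.
D has 36 beats and chords last 4 each, so 9 chords.
Total: 4 + 20 + 48 + 9 = 81.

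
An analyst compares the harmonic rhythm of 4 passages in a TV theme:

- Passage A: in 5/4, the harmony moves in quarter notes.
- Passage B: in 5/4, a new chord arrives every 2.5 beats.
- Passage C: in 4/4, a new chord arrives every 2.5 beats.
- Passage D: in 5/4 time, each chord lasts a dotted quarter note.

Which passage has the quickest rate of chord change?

A: 5/1 = 5 chords/bar.
B: 5/2.5 = 2 chords/bar.
C: 4/2.5 = 1.6 chords/bar.
D: 5/1.5 = 10/3 chords/bar.
Fastest is A at 5 chords/bar.

Passage A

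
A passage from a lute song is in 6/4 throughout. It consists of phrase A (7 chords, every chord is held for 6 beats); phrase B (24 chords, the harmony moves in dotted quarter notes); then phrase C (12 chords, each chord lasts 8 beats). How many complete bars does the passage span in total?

A: 7 × 6 = 42 beats = 7 bars.
B: 24 × 1.5 = 36 beats = 6 bars.
C: 12 × 8 = 96 beats = 16 bars.
Total: 7 + 6 + 16 = 29 bars.

29 bars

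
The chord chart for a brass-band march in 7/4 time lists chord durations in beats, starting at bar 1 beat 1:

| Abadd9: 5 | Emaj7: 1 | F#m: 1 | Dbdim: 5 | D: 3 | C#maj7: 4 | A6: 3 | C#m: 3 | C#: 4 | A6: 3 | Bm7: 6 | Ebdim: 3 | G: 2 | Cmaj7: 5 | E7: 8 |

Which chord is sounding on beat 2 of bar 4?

C#m

Beat 2 of bar 4 is beat (4−1)×7 + 2 = 23 overall.
Running totals: Abadd9 ends at 5, Emaj7 ends at 6, F#m ends at 7, Dbdim ends at 12, D ends at 15, C#maj7 ends at 19, A6 ends at 22, C#m ends at 25.
Beat 23 falls within C#m.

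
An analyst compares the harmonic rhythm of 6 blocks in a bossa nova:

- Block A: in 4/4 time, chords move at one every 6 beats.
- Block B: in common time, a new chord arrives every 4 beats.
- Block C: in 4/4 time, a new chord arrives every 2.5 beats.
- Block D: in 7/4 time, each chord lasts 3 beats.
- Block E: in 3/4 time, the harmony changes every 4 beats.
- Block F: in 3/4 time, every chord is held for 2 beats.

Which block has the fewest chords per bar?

Block A

A: 4/6 = 2/3 chords/bar.
B: 4/4 = 1 chord/bar.
C: 4/2.5 = 1.6 chords/bar.
D: 7/3 = 7/3 chords/bar.
E: 3/4 = 0.75 chords/bar.
F: 3/2 = 1.5 chords/bar.
Slowest is A at 2/3 chords/bar.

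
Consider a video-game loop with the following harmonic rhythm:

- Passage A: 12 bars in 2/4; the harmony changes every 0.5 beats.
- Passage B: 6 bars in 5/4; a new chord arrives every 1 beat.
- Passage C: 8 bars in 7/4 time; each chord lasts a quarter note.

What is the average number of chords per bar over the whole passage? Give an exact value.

A: 12 bars of 2 beats is 24 beats; at 0.5 beats each that's 48 chords.
B: 6 bars of 5 beats is 30 beats; at 1 beat each that's 30 chords.
C: 8 bars of 7 beats is 56 beats; at 1 beat each that's 56 chords.
Overall: 134 chords over 26 bars → 134/26 = 67/13 chords per bar.

67/13 chords per bar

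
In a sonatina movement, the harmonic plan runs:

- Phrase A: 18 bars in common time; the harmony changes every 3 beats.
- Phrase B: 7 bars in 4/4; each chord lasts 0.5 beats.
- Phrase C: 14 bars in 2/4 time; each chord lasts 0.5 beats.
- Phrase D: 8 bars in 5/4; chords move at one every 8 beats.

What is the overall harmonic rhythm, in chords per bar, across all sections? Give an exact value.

A: 18 × 4 = 72 beats ÷ 3 = 24 chords.
B: 7 × 4 = 28 beats ÷ 0.5 = 56 chords.
C: 14 × 2 = 28 beats ÷ 0.5 = 56 chords.
D: 8 × 5 = 40 beats ÷ 8 = 5 chords.
Overall: 141 chords over 47 bars → 141/47 = 3 chords per bar.

3 chords per bar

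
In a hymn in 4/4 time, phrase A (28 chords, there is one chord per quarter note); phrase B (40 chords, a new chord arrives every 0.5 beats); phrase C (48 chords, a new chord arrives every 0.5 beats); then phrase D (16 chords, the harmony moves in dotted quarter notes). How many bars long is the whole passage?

24 bars

A: 28 × 1 = 28 beats = 7 bars.
B: 40 × 0.5 = 20 beats = 5 bars.
C: 48 × 0.5 = 24 beats = 6 bars.
D: 16 × 1.5 = 24 beats = 6 bars.
Total: 7 + 5 + 6 + 6 = 24 bars.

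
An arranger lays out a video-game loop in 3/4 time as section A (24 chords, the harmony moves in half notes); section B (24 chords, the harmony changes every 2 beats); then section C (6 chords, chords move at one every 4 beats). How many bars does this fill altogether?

A: 24 × 2 = 48 beats = 16 bars.
B: 24 × 2 = 48 beats = 16 bars.
C: 6 × 4 = 24 beats = 8 bars.
Total: 16 + 16 + 8 = 40 bars.

40 bars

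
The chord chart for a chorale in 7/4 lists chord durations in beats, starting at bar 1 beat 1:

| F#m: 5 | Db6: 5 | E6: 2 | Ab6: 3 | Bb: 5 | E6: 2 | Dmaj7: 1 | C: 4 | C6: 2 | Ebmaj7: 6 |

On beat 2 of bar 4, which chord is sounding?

Dmaj7

Beat 2 of bar 4 is beat (4−1)×7 + 2 = 23 overall.
Running totals: F#m ends at 5, Db6 ends at 10, E6 ends at 12, Ab6 ends at 15, Bb ends at 20, E6 ends at 22, Dmaj7 ends at 23.
Beat 23 falls within Dmaj7.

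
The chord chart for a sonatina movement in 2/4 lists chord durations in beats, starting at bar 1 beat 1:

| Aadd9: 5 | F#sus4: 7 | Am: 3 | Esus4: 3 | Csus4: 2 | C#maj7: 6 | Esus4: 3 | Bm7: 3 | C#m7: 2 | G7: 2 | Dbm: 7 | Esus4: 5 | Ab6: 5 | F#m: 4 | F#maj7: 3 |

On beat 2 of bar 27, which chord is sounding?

F#m

Beat 2 of bar 27 is beat (27−1)×2 + 2 = 54 overall.
Running totals: Aadd9 ends at 5, F#sus4 ends at 12, Am ends at 15, Esus4 ends at 18, Csus4 ends at 20, C#maj7 ends at 26, Esus4 ends at 29, Bm7 ends at 32, C#m7 ends at 34, G7 ends at 36, Dbm ends at 43, Esus4 ends at 48, Ab6 ends at 53, F#m ends at 57.
Beat 54 falls within F#m.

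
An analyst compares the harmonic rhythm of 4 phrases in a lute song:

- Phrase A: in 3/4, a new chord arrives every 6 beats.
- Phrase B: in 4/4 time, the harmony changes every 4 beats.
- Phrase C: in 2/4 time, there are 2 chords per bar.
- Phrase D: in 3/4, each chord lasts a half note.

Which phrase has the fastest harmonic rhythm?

Phrase C

A: 3/6 = 0.5 chords/bar.
B: 4/4 = 1 chord/bar.
C: 2/1 = 2 chords/bar.
D: 3/2 = 1.5 chords/bar.
Fastest is C at 2 chords/bar.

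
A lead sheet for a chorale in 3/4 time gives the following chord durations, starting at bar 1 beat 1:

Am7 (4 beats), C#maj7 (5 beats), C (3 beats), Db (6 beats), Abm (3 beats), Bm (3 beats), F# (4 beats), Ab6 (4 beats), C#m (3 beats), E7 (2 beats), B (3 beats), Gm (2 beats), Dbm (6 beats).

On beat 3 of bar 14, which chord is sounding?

Gm

Beat 3 of bar 14 is beat (14−1)×3 + 3 = 42 overall.
Running totals: Am7 ends at 4, C#maj7 ends at 9, C ends at 12, Db ends at 18, Abm ends at 21, Bm ends at 24, F# ends at 28, Ab6 ends at 32, C#m ends at 35, E7 ends at 37, B ends at 40, Gm ends at 42.
Beat 42 falls within Gm.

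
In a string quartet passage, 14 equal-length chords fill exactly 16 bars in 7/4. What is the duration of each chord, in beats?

16 bars × 7 beats/bar = 112 beats total.
112 beats ÷ 14 chords = 8 beats per chord.

8 beats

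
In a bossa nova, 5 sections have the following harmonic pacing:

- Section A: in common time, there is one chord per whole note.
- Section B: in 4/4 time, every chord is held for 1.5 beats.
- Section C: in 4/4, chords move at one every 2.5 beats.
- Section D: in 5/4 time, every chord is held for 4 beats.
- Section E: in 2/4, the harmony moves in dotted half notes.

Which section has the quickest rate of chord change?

A: each chord is 4 beats in 4/4, so 1 per bar.
B: each chord is 1.5 beats in 4/4, so 8/3 per bar.
C: each chord is 2.5 beats in 4/4, so 1.6 per bar.
D: each chord is 4 beats in 5/4, so 1.25 per bar.
E: each chord is 3 beats in 2/4, so 2/3 per bar.
Fastest is B at 8/3 chords/bar.

Section B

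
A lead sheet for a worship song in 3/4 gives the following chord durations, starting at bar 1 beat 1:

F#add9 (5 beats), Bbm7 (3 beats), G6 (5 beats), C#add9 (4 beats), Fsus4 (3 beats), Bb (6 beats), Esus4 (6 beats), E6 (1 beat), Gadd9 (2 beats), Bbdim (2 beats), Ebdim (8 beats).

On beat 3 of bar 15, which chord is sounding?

Ebdim

Beat 3 of bar 15 is beat (15−1)×3 + 3 = 45 overall.
Running totals: F#add9 ends at 5, Bbm7 ends at 8, G6 ends at 13, C#add9 ends at 17, Fsus4 ends at 20, Bb ends at 26, Esus4 ends at 32, E6 ends at 33, Gadd9 ends at 35, Bbdim ends at 37, Ebdim ends at 45.
Beat 45 falls within Ebdim.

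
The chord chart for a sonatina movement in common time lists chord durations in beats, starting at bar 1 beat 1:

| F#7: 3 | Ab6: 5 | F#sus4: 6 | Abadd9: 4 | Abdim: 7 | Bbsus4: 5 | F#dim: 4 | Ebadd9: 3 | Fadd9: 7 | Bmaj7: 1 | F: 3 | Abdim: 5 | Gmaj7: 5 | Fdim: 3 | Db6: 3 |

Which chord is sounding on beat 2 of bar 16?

Beat 2 of bar 16 is beat (16−1)×4 + 2 = 62 overall.
Running totals: F#7 ends at 3, Ab6 ends at 8, F#sus4 ends at 14, Abadd9 ends at 18, Abdim ends at 25, Bbsus4 ends at 30, F#dim ends at 34, Ebadd9 ends at 37, Fadd9 ends at 44, Bmaj7 ends at 45, F ends at 48, Abdim ends at 53, Gmaj7 ends at 58, Fdim ends at 61, Db6 ends at 64.
Beat 62 falls within Db6.

Db6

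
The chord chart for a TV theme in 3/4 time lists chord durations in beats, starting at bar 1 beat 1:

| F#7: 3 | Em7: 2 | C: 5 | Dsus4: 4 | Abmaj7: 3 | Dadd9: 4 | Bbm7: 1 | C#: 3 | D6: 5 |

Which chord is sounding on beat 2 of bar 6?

Abmaj7

Beat 2 of bar 6 is beat (6−1)×3 + 2 = 17 overall.
Running totals: F#7 ends at 3, Em7 ends at 5, C ends at 10, Dsus4 ends at 14, Abmaj7 ends at 17.
Beat 17 falls within Abmaj7.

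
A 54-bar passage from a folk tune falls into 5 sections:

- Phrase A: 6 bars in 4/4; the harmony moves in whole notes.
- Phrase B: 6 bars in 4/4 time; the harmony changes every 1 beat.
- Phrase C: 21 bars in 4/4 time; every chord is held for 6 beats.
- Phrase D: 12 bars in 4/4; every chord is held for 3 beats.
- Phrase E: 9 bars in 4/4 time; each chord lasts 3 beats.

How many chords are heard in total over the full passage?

72 chords

A: 6·4 = 24 beats, 24/4 = 6 chords.
B: 6·4 = 24 beats, 24/1 = 24 chords.
C: 21·4 = 84 beats, 84/6 = 14 chords.
D: 12·4 = 48 beats, 48/3 = 16 chords.
E: 9·4 = 36 beats, 36/3 = 12 chords.
Total: 6 + 24 + 14 + 16 + 12 = 72.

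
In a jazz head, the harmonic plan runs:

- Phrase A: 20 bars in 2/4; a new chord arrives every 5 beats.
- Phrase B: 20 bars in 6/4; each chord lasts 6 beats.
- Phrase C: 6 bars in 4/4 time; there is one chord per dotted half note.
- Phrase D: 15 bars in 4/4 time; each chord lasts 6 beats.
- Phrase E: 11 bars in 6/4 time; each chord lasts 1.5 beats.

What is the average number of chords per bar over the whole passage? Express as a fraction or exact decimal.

1.25 chords per bar

A: 20 bars of 2 beats is 40 beats; at 5 beats each that's 8 chords.
B: 20 bars of 6 beats is 120 beats; at 6 beats each that's 20 chords.
C: 6 bars of 4 beats is 24 beats; at 3 beats each that's 8 chords.
D: 15 bars of 4 beats is 60 beats; at 6 beats each that's 10 chords.
E: 11 bars of 6 beats is 66 beats; at 1.5 beats each that's 44 chords.
Overall: 90 chords over 72 bars → 90/72 = 1.25 chords per bar.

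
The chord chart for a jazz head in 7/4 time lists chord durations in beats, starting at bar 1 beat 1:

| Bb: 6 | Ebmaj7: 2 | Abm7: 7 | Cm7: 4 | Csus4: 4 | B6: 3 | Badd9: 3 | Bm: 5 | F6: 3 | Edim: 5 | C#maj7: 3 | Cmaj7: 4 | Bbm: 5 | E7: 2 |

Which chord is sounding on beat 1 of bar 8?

Beat 1 of bar 8 is beat (8−1)×7 + 1 = 50 overall.
Running totals: Bb ends at 6, Ebmaj7 ends at 8, Abm7 ends at 15, Cm7 ends at 19, Csus4 ends at 23, B6 ends at 26, Badd9 ends at 29, Bm ends at 34, F6 ends at 37, Edim ends at 42, C#maj7 ends at 45, Cmaj7 ends at 49, Bbm ends at 54.
Beat 50 falls within Bbm.

Bbm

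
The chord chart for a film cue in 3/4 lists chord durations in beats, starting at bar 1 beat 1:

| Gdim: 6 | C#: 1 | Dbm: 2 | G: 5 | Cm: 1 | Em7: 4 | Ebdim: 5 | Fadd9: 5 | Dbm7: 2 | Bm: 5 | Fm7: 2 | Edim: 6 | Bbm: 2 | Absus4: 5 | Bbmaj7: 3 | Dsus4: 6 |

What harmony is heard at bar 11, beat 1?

Beat 1 of bar 11 is beat (11−1)×3 + 1 = 31 overall.
Running totals: Gdim ends at 6, C# ends at 7, Dbm ends at 9, G ends at 14, Cm ends at 15, Em7 ends at 19, Ebdim ends at 24, Fadd9 ends at 29, Dbm7 ends at 31.
Beat 31 falls within Dbm7.

Dbm7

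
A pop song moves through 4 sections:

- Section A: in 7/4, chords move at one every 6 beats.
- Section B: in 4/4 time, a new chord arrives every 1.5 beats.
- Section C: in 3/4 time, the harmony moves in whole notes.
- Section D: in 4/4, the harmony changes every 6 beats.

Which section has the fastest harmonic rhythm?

A: 7/6 = 7/6 chords/bar.
B: 4/1.5 = 8/3 chords/bar.
C: 3/4 = 0.75 chords/bar.
D: 4/6 = 2/3 chords/bar.
Fastest is B at 8/3 chords/bar.

Section B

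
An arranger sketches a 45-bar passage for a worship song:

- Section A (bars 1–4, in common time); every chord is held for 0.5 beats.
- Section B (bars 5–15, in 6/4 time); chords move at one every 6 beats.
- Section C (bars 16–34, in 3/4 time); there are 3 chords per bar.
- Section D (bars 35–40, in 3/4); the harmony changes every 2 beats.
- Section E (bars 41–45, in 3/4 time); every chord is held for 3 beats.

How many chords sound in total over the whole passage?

A: 4·4 = 16 beats, 16/0.5 = 32 chords.
B: 11·6 = 66 beats, 66/6 = 11 chords.
C: 19·3 = 57 beats, 57/1 = 57 chords.
D: 6·3 = 18 beats, 18/2 = 9 chords.
E: 5·3 = 15 beats, 15/3 = 5 chords.
Total: 32 + 11 + 57 + 9 + 5 = 114.

114 chords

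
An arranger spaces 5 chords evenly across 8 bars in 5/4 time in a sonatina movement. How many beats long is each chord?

8 beats

8 bars × 5 beats/bar = 40 beats total.
40 beats ÷ 5 chords = 8 beats per chord.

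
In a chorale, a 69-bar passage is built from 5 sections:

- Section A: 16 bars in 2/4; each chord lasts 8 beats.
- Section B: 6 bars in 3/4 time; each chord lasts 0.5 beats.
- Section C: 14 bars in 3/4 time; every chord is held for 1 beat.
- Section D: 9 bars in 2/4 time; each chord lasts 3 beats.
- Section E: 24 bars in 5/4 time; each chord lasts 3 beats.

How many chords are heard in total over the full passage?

A: 16 bars × 2 beats = 32 beats; 8 beats/chord → 4 chords.
B: 6 bars × 3 beats = 18 beats; 0.5 beats/chord → 36 chords.
C: 14 bars × 3 beats = 42 beats; 1 beat/chord → 42 chords.
D: 9 bars × 2 beats = 18 beats; 3 beats/chord → 6 chords.
E: 24 bars × 5 beats = 120 beats; 3 beats/chord → 40 chords.
Total: 4 + 36 + 42 + 6 + 40 = 128.

128 chords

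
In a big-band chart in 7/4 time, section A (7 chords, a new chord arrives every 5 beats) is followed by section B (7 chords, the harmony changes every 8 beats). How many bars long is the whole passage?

13 bars

A: 7 × 5 = 35 beats = 5 bars.
B: 7 × 8 = 56 beats = 8 bars.
Total: 5 + 8 = 13 bars.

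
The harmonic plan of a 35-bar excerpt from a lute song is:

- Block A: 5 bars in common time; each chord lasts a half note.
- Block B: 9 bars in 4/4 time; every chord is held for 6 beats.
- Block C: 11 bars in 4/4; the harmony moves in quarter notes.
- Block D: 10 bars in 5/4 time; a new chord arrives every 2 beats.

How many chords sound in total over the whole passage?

85 chords

A has 20 beats and chords last 2 each, so 10 chords.
B has 36 beats and chords last 6 each, so 6 chords.
C has 44 beats and chords last 1 each, so 44 chords.
D has 50 beats and chords last 2 each, so 25 chords.
Total: 10 + 6 + 44 + 25 = 85.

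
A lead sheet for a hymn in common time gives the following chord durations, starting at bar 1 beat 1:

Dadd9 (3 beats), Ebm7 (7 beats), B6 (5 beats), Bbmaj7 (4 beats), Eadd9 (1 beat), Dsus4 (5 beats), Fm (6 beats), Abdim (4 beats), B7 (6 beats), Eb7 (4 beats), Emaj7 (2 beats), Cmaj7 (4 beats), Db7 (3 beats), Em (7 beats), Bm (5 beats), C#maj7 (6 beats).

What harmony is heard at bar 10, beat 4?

B7

Beat 4 of bar 10 is beat (10−1)×4 + 4 = 40 overall.
Running totals: Dadd9 ends at 3, Ebm7 ends at 10, B6 ends at 15, Bbmaj7 ends at 19, Eadd9 ends at 20, Dsus4 ends at 25, Fm ends at 31, Abdim ends at 35, B7 ends at 41.
Beat 40 falls within B7.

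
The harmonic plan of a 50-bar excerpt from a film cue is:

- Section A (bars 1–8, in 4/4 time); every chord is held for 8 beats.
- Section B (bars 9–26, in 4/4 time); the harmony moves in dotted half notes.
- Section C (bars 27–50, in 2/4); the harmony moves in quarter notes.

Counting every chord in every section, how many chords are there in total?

A has 32 beats and chords last 8 each, so 4 chords.
B has 72 beats and chords last 3 each, so 24 chords.
C has 48 beats and chords last 1 each, so 48 chords.
Total: 4 + 24 + 48 = 76.

76 chords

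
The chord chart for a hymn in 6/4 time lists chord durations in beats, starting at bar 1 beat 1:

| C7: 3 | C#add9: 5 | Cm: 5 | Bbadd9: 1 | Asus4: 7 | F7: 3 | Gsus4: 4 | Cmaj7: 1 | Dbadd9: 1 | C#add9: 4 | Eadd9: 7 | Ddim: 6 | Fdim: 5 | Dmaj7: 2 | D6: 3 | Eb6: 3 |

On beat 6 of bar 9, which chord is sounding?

Dmaj7

Beat 6 of bar 9 is beat (9−1)×6 + 6 = 54 overall.
Running totals: C7 ends at 3, C#add9 ends at 8, Cm ends at 13, Bbadd9 ends at 14, Asus4 ends at 21, F7 ends at 24, Gsus4 ends at 28, Cmaj7 ends at 29, Dbadd9 ends at 30, C#add9 ends at 34, Eadd9 ends at 41, Ddim ends at 47, Fdim ends at 52, Dmaj7 ends at 54.
Beat 54 falls within Dmaj7.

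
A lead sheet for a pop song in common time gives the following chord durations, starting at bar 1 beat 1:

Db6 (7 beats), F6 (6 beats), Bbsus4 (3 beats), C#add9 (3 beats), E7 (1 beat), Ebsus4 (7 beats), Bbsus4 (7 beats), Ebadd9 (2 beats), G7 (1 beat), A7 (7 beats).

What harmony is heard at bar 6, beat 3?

Ebsus4

Beat 3 of bar 6 is beat (6−1)×4 + 3 = 23 overall.
Running totals: Db6 ends at 7, F6 ends at 13, Bbsus4 ends at 16, C#add9 ends at 19, E7 ends at 20, Ebsus4 ends at 27.
Beat 23 falls within Ebsus4.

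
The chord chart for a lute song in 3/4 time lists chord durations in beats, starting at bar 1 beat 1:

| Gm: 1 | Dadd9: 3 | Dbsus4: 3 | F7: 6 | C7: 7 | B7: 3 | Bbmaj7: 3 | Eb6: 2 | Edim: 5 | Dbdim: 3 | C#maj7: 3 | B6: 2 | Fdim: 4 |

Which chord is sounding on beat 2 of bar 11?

Edim

Beat 2 of bar 11 is beat (11−1)×3 + 2 = 32 overall.
Running totals: Gm ends at 1, Dadd9 ends at 4, Dbsus4 ends at 7, F7 ends at 13, C7 ends at 20, B7 ends at 23, Bbmaj7 ends at 26, Eb6 ends at 28, Edim ends at 33.
Beat 32 falls within Edim.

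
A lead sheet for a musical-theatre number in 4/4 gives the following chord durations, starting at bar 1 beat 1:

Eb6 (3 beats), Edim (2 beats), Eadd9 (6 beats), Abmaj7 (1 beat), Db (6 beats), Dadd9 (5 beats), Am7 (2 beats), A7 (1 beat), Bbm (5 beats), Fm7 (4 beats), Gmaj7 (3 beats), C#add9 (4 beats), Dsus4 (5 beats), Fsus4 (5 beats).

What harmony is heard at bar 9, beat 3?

Fm7

Beat 3 of bar 9 is beat (9−1)×4 + 3 = 35 overall.
Running totals: Eb6 ends at 3, Edim ends at 5, Eadd9 ends at 11, Abmaj7 ends at 12, Db ends at 18, Dadd9 ends at 23, Am7 ends at 25, A7 ends at 26, Bbm ends at 31, Fm7 ends at 35.
Beat 35 falls within Fm7.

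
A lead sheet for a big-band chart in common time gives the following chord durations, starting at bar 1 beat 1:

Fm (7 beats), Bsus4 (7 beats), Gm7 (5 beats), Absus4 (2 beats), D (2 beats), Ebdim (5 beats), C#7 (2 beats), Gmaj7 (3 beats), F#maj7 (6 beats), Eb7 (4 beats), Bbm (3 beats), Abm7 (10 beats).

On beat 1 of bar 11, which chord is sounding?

Eb7

Beat 1 of bar 11 is beat (11−1)×4 + 1 = 41 overall.
Running totals: Fm ends at 7, Bsus4 ends at 14, Gm7 ends at 19, Absus4 ends at 21, D ends at 23, Ebdim ends at 28, C#7 ends at 30, Gmaj7 ends at 33, F#maj7 ends at 39, Eb7 ends at 43.
Beat 41 falls within Eb7.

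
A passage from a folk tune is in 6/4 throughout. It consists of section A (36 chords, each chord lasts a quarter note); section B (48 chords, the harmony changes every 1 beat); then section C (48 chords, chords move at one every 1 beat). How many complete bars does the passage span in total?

A: 36 × 1 = 36 beats = 6 bars.
B: 48 × 1 = 48 beats = 8 bars.
C: 48 × 1 = 48 beats = 8 bars.
Total: 6 + 8 + 8 = 22 bars.

22 bars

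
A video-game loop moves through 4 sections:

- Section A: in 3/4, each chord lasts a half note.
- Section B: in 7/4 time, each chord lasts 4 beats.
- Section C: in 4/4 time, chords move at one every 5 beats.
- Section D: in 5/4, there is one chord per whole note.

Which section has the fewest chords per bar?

A: each chord is 2 beats in 3/4, so 1.5 per bar.
B: each chord is 4 beats in 7/4, so 1.75 per bar.
C: each chord is 5 beats in 4/4, so 0.8 per bar.
D: each chord is 4 beats in 5/4, so 1.25 per bar.
Slowest is C at 0.8 chords/bar.

Section C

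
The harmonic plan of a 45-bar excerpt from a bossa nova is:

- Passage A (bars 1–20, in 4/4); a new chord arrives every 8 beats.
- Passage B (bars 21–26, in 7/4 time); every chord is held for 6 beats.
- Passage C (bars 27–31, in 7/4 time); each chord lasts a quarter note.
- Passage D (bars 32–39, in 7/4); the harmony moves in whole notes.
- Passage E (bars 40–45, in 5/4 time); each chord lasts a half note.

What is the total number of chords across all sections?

81 chords

A has 80 beats and chords last 8 each, so 10 chords.
B has 42 beats and chords last 6 each, so 7 chords.
C has 35 beats and chords last 1 each, so 35 chords.
D has 56 beats and chords last 4 each, so 14 chords.
E has 30 beats and chords last 2 each, so 15 chords.
Total: 10 + 7 + 35 + 14 + 15 = 81.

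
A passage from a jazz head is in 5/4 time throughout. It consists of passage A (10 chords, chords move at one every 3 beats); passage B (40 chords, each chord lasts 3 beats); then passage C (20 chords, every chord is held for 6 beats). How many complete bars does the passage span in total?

54 bars

A: 10 × 3 = 30 beats = 6 bars.
B: 40 × 3 = 120 beats = 24 bars.
C: 20 × 6 = 120 beats = 24 bars.
Total: 6 + 24 + 24 = 54 bars.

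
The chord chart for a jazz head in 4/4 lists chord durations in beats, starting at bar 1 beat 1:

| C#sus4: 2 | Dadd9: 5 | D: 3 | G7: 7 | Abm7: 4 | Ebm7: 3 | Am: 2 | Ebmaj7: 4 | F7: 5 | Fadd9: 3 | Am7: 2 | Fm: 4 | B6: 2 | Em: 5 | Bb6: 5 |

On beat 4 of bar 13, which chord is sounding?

Beat 4 of bar 13 is beat (13−1)×4 + 4 = 52 overall.
Running totals: C#sus4 ends at 2, Dadd9 ends at 7, D ends at 10, G7 ends at 17, Abm7 ends at 21, Ebm7 ends at 24, Am ends at 26, Ebmaj7 ends at 30, F7 ends at 35, Fadd9 ends at 38, Am7 ends at 40, Fm ends at 44, B6 ends at 46, Em ends at 51, Bb6 ends at 56.
Beat 52 falls within Bb6.

Bb6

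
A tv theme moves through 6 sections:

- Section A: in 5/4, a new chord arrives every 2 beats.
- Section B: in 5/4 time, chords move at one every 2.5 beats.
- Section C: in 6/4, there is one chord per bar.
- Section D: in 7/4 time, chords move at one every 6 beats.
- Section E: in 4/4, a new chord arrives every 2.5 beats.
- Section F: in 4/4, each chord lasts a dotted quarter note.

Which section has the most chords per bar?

A: each chord is 2 beats in 5/4, so 2.5 per bar.
B: each chord is 2.5 beats in 5/4, so 2 per bar.
C: each chord is 6 beats in 6/4, so 1 per bar.
D: each chord is 6 beats in 7/4, so 7/6 per bar.
E: each chord is 2.5 beats in 4/4, so 1.6 per bar.
F: each chord is 1.5 beats in 4/4, so 8/3 per bar.
Fastest is F at 8/3 chords/bar.

Section F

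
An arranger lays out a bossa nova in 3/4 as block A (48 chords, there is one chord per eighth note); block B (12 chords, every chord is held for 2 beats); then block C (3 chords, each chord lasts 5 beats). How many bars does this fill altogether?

21 bars

A: 48 × 0.5 = 24 beats = 8 bars.
B: 12 × 2 = 24 beats = 8 bars.
C: 3 × 5 = 15 beats = 5 bars.
Total: 8 + 8 + 5 = 21 bars.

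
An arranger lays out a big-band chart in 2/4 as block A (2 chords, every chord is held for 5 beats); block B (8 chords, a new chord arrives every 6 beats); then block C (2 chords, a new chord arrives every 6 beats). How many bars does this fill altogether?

A: 2 × 5 = 10 beats = 5 bars.
B: 8 × 6 = 48 beats = 24 bars.
C: 2 × 6 = 12 beats = 6 bars.
Total: 5 + 24 + 6 = 35 bars.

35 bars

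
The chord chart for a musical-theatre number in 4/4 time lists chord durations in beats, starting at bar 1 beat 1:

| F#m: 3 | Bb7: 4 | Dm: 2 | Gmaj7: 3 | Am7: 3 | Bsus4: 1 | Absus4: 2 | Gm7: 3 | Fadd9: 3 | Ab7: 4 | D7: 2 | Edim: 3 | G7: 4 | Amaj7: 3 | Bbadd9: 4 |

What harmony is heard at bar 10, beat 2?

Amaj7

Beat 2 of bar 10 is beat (10−1)×4 + 2 = 38 overall.
Running totals: F#m ends at 3, Bb7 ends at 7, Dm ends at 9, Gmaj7 ends at 12, Am7 ends at 15, Bsus4 ends at 16, Absus4 ends at 18, Gm7 ends at 21, Fadd9 ends at 24, Ab7 ends at 28, D7 ends at 30, Edim ends at 33, G7 ends at 37, Amaj7 ends at 40.
Beat 38 falls within Amaj7.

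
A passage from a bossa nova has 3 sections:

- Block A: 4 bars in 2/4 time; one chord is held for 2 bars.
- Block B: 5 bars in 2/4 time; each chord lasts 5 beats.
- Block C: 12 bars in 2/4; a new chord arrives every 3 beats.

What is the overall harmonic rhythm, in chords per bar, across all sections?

4/7 chords per bar

A: 4 bars of 2 beats is 8 beats; at 4 beats each that's 2 chords.
B: 5 bars of 2 beats is 10 beats; at 5 beats each that's 2 chords.
C: 12 bars of 2 beats is 24 beats; at 3 beats each that's 8 chords.
Overall: 12 chords over 21 bars → 12/21 = 4/7 chords per bar.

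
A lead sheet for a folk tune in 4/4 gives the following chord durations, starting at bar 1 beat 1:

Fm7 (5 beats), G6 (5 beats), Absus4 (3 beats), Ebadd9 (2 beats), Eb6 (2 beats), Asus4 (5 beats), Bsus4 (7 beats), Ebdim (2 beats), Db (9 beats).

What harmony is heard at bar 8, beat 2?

Beat 2 of bar 8 is beat (8−1)×4 + 2 = 30 overall.
Running totals: Fm7 ends at 5, G6 ends at 10, Absus4 ends at 13, Ebadd9 ends at 15, Eb6 ends at 17, Asus4 ends at 22, Bsus4 ends at 29, Ebdim ends at 31.
Beat 30 falls within Ebdim.

Ebdim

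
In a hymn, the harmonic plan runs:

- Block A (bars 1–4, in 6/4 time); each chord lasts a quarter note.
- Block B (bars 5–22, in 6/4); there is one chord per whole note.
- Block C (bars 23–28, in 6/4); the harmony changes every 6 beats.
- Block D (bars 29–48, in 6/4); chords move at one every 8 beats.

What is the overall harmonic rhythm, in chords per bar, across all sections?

A: 4 × 6 = 24 beats ÷ 1 = 24 chords.
B: 18 × 6 = 108 beats ÷ 4 = 27 chords.
C: 6 × 6 = 36 beats ÷ 6 = 6 chords.
D: 20 × 6 = 120 beats ÷ 8 = 15 chords.
Overall: 72 chords over 48 bars → 72/48 = 1.5 chords per bar.

1.5 chords per bar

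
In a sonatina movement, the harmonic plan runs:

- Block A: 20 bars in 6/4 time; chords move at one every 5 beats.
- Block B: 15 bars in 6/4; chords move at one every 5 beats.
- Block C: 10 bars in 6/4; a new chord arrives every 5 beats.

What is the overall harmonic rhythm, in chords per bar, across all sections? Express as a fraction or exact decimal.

1.2 chords per bar

A: 20 × 6 = 120 beats ÷ 5 = 24 chords.
B: 15 × 6 = 90 beats ÷ 5 = 18 chords.
C: 10 × 6 = 60 beats ÷ 5 = 12 chords.
Overall: 54 chords over 45 bars → 54/45 = 1.2 chords per bar.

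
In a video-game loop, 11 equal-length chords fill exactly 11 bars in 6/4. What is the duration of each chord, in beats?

6 beats

11 bars × 6 beats/bar = 66 beats total.
66 beats ÷ 11 chords = 6 beats per chord.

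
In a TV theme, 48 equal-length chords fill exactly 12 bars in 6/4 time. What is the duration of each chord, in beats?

1.5 beats

12 bars × 6 beats/bar = 72 beats total.
72 beats ÷ 48 chords = 1.5 beats per chord.
(That is a dotted quarter note.)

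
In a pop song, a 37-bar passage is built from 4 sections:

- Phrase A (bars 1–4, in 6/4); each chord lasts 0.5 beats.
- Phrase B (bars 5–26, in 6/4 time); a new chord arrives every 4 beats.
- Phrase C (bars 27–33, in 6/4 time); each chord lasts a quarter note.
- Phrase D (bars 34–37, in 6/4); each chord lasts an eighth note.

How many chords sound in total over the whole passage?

A: 4·6 = 24 beats, 24/0.5 = 48 chords.
B: 22·6 = 132 beats, 132/4 = 33 chords.
C: 7·6 = 42 beats, 42/1 = 42 chords.
D: 4·6 = 24 beats, 24/0.5 = 48 chords.
Total: 48 + 33 + 42 + 48 = 171.

171 chords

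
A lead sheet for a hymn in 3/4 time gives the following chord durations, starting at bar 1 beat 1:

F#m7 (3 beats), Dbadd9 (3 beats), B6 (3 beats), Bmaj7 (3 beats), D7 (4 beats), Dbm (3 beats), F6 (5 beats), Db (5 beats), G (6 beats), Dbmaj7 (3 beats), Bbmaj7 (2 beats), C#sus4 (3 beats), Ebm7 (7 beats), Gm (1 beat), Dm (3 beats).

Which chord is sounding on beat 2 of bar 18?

Beat 2 of bar 18 is beat (18−1)×3 + 2 = 53 overall.
Running totals: F#m7 ends at 3, Dbadd9 ends at 6, B6 ends at 9, Bmaj7 ends at 12, D7 ends at 16, Dbm ends at 19, F6 ends at 24, Db ends at 29, G ends at 35, Dbmaj7 ends at 38, Bbmaj7 ends at 40, C#sus4 ends at 43, Ebm7 ends at 50, Gm ends at 51, Dm ends at 54.
Beat 53 falls within Dm.

Dm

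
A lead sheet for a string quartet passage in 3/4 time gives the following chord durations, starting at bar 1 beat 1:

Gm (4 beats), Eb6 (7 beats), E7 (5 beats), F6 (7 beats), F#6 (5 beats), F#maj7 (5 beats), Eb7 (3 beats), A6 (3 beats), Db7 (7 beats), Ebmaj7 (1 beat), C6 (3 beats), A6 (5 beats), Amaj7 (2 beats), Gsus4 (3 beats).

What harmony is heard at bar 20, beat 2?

Gsus4

Beat 2 of bar 20 is beat (20−1)×3 + 2 = 59 overall.
Running totals: Gm ends at 4, Eb6 ends at 11, E7 ends at 16, F6 ends at 23, F#6 ends at 28, F#maj7 ends at 33, Eb7 ends at 36, A6 ends at 39, Db7 ends at 46, Ebmaj7 ends at 47, C6 ends at 50, A6 ends at 55, Amaj7 ends at 57, Gsus4 ends at 60.
Beat 59 falls within Gsus4.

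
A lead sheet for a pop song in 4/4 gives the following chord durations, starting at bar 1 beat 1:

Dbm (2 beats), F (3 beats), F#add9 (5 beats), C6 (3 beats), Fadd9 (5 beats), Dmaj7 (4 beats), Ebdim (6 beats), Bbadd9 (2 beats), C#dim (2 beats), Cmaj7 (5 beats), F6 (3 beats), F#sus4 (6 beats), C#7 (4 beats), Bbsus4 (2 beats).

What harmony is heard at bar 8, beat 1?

Beat 1 of bar 8 is beat (8−1)×4 + 1 = 29 overall.
Running totals: Dbm ends at 2, F ends at 5, F#add9 ends at 10, C6 ends at 13, Fadd9 ends at 18, Dmaj7 ends at 22, Ebdim ends at 28, Bbadd9 ends at 30.
Beat 29 falls within Bbadd9.

Bbadd9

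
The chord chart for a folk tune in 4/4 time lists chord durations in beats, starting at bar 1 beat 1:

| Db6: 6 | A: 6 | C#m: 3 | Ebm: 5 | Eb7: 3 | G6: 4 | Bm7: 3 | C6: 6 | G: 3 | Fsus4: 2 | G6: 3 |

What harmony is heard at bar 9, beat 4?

C6

Beat 4 of bar 9 is beat (9−1)×4 + 4 = 36 overall.
Running totals: Db6 ends at 6, A ends at 12, C#m ends at 15, Ebm ends at 20, Eb7 ends at 23, G6 ends at 27, Bm7 ends at 30, C6 ends at 36.
Beat 36 falls within C6.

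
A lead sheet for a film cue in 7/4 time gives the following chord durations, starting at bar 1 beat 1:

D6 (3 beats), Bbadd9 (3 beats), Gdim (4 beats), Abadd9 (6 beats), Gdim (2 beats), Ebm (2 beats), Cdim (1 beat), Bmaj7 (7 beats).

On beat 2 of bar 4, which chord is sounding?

Beat 2 of bar 4 is beat (4−1)×7 + 2 = 23 overall.
Running totals: D6 ends at 3, Bbadd9 ends at 6, Gdim ends at 10, Abadd9 ends at 16, Gdim ends at 18, Ebm ends at 20, Cdim ends at 21, Bmaj7 ends at 28.
Beat 23 falls within Bmaj7.

Bmaj7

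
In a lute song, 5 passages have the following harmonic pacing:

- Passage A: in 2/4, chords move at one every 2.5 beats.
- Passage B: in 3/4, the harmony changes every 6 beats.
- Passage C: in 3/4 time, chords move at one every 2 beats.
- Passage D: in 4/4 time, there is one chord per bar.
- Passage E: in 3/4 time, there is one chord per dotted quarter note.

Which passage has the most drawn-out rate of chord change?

A: 2 beats/bar ÷ 2.5 beats/chord = 0.8 chords/bar.
B: 3 beats/bar ÷ 6 beats/chord = 0.5 chords/bar.
C: 3 beats/bar ÷ 2 beats/chord = 1.5 chords/bar.
D: 4 beats/bar ÷ 4 beats/chord = 1 chord/bar.
E: 3 beats/bar ÷ 1.5 beats/chord = 2 chords/bar.
Slowest is B at 0.5 chords/bar.

Passage B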